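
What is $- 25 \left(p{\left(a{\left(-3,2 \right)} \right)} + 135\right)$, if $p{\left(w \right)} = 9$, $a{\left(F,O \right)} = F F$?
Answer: $-3600$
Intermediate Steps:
$a{\left(F,O \right)} = F^{2}$
$- 25 \left(p{\left(a{\left(-3,2 \right)} \right)} + 135\right) = - 25 \left(9 + 135\right) = \left(-25\right) 144 = -3600$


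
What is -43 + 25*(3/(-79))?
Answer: -3472/79 ≈ -43.949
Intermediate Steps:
-43 + 25*(3/(-79)) = -43 + 25*(3*(-1/79)) = -43 + 25*(-3/79) = -43 - 75/79 = -3472/79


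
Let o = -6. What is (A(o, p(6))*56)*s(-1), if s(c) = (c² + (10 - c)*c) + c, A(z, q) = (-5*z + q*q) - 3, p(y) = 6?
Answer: -38808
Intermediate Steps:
A(z, q) = -3 + q² - 5*z (A(z, q) = (-5*z + q²) - 3 = (q² - 5*z) - 3 = -3 + q² - 5*z)
s(c) = c + c² + c*(10 - c) (s(c) = (c² + c*(10 - c)) + c = c + c² + c*(10 - c))
(A(o, p(6))*56)*s(-1) = ((-3 + 6² - 5*(-6))*56)*(11*(-1)) = ((-3 + 36 + 30)*56)*(-11) = (63*56)*(-11) = 3528*(-11) = -38808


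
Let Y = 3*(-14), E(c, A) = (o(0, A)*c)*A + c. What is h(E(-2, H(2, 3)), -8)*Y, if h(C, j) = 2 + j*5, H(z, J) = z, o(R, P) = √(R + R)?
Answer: 1596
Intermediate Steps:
o(R, P) = √2*√R (o(R, P) = √(2*R) = √2*√R)
E(c, A) = c (E(c, A) = ((√2*√0)*c)*A + c = ((√2*0)*c)*A + c = (0*c)*A + c = 0*A + c = 0 + c = c)
Y = -42
h(C, j) = 2 + 5*j
h(E(-2, H(2, 3)), -8)*Y = (2 + 5*(-8))*(-42) = (2 - 40)*(-42) = -38*(-42) = 1596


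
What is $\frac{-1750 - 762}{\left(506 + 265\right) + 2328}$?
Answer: $- \frac{2512}{3099} \approx -0.81058$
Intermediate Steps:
$\frac{-1750 - 762}{\left(506 + 265\right) + 2328} = - \frac{2512}{771 + 2328} = - \frac{2512}{3099}$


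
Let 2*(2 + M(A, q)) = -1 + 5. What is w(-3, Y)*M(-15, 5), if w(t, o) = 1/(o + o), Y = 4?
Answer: 0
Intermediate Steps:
M(A, q) = 0 (M(A, q) = -2 + (-1 + 5)/2 = -2 + (½)*4 = -2 + 2 = 0)
w(t, o) = 1/(2*o)
w(-3, Y)*M(-15, 5) = ((½)/4)*0 = ((½)*(¼))*0 = (⅛)*0 = 0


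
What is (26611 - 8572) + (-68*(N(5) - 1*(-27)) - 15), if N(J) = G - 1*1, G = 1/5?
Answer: 81212/5 ≈ 16242.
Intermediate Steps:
G = 1/5 ≈ 0.20000
N(J) = -4/5 (N(J) = 1/5 - 1*1 = 1/5 - 1 = -4/5)
(26611 - 8572) + (-68*(N(5) - 1*(-27)) - 15) = (26611 - 8572) + (-68*(-4/5 - 1*(-27)) - 15) = 18039 + (-68*(-4/5 + 27) - 15) = 18039 + (-68*131/5 - 15) = 18039 + (-8908/5 - 15) = 18039 - 8983/5 = 81212/5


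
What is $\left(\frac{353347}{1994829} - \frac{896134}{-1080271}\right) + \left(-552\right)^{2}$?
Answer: $\frac{656625857583680059}{2154955918659} \approx 3.0471 \cdot 10^{5}$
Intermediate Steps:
$\left(\frac{353347}{1994829} - \frac{896134}{-1080271}\right) + \left(-552\right)^{2} = \left(353347 \cdot \frac{1}{1994829} - - \frac{896134}{1080271}\right) + 304704 = \left(\frac{353347}{1994829} + \frac{896134}{1080271}\right) + 304704 = \frac{2169344608123}{2154955918659} + 304704 = \frac{656625857583680059}{2154955918659}$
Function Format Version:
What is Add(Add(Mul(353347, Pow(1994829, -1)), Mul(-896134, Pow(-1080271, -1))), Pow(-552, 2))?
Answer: Rational(656625857583680059, 2154955918659) ≈ 3.0471e+5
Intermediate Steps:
Add(Add(Mul(353347, Pow(1994829, -1)), Mul(-896134, Pow(-1080271, -1))), Pow(-552, 2)) = Add(Add(Mul(353347, Rational(1, 1994829)), Mul(-896134, Rational(-1, 1080271))), 304704) = Add(Add(Rational(353347, 1994829), Rational(896134, 1080271)), 304704) = Add(Rational(2169344608123, 2154955918659), 304704) = Rational(656625857583680059, 2154955918659)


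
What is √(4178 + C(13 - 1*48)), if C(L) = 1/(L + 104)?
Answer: √19891527/69 ≈ 64.638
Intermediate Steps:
C(L) = 1/(104 + L)
√(4178 + C(13 - 1*48)) = √(4178 + 1/(104 + (13 - 1*48))) = √(4178 + 1/(104 + (13 - 48))) = √(4178 + 1/(104 - 35)) = √(4178 + 1/69) = √(288283/69) = √19891527/69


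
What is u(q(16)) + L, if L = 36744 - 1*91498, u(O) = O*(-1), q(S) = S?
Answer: -54770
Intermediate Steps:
u(O) = -O
L = -54754 (L = 36744 - 91498 = -54754)
u(q(16)) + L = -1*16 - 54754 = -16 - 54754 = -54770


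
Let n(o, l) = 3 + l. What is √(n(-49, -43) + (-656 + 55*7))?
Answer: I*√311 ≈ 17.635*I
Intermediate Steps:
√(n(-49, -43) + (-656 + 55*7)) = √((3 - 43) + (-656 + 55*7)) = √(-40 + (-656 + 385)) = √(-40 - 271) = √(-311) = I*√311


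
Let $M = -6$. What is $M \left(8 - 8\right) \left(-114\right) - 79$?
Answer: $-79$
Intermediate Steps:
$M \left(8 - 8\right) \left(-114\right) - 79 = - 6 \left(8 - 8\right) \left(-114\right) - 79 = \left(-6\right) 0 \left(-114\right) - 79 = 0 \left(-114\right) - 79 = 0 - 79 = -79$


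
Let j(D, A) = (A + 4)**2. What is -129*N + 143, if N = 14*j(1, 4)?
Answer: -115441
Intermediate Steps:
j(D, A) = (4 + A)**2
N = 896 (N = 14*(4 + 4)**2 = 14*8**2 = 14*64 = 896)
-129*N + 143 = -129*896 + 143 = -115584 + 143 = -115441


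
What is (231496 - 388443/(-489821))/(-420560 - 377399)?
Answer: -113391990659/390857075339 ≈ -0.29011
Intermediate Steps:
(231496 - 388443/(-489821))/(-420560 - 377399) = (231496 - 388443*(-1/489821))/(-797959) = (231496 + 388443/489821)*(-1/797959) = (113391990659/489821)*(-1/797959) = -113391990659/390857075339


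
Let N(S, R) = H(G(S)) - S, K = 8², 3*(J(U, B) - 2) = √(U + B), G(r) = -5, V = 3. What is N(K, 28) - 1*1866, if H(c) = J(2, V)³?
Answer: -5756/3 + 113*√5/27 ≈ -1909.3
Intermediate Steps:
J(U, B) = 2 + √(B + U)/3 (J(U, B) = 2 + √(U + B)/3 = 2 + √(B + U)/3)
H(c) = (2 + √5/3)³ (H(c) = (2 + √(3 + 2)/3)³ = (2 + √5/3)³)
K = 64
N(S, R) = -S + (6 + √5)³/27 (N(S, R) = (6 + √5)³/27 - S = -S + (6 + √5)³/27)
N(K, 28) - 1*1866 = (-1*64 + (6 + √5)³/27) - 1*1866 = (-64 + (6 + √5)³/27) - 1866 = -1930 + (6 + √5)³/27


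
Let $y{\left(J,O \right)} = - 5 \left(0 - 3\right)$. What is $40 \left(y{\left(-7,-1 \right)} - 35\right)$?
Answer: $-800$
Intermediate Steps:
$y{\left(J,O \right)} = 15$ ($y{\left(J,O \right)} = \left(-5\right) \left(-3\right) = 15$)
$40 \left(y{\left(-7,-1 \right)} - 35\right) = 40 \left(15 - 35\right) = 40 \left(-20\right) = -800$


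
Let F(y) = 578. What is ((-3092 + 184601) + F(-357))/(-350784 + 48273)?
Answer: -182087/302511 ≈ -0.60192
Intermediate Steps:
((-3092 + 184601) + F(-357))/(-350784 + 48273) = ((-3092 + 184601) + 578)/(-350784 + 48273) = (181509 + 578)/(-302511) = 182087*(-1/302511) = -182087/302511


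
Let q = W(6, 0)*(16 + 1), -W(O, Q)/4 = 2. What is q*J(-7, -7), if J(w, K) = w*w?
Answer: -6664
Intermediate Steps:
W(O, Q) = -8 (W(O, Q) = -4*2 = -8)
J(w, K) = w**2
q = -136 (q = -8*(16 + 1) = -8*17 = -136)
q*J(-7, -7) = -136*(-7)**2 = -136*49 = -6664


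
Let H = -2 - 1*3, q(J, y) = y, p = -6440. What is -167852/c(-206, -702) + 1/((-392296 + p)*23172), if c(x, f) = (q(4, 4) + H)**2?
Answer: -1550870331888385/9239510592 ≈ -1.6785e+5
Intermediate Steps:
H = -5 (H = -2 - 3 = -5)
c(x, f) = 1 (c(x, f) = (4 - 5)**2 = (-1)**2 = 1)
-167852/c(-206, -702) + 1/((-392296 + p)*23172) = -167852/1 + 1/(-392296 - 6440*23172) = -167852*1 + (1/23172)/(-398736) = -167852 - 1/398736*1/23172 = -167852 - 1/9239510592 = -1550870331888385/9239510592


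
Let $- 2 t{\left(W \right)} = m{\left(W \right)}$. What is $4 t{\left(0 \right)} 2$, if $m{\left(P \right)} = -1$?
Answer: $4$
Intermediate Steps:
$t{\left(W \right)} = \frac{1}{2}$ ($t{\left(W \right)} = \left(- \frac{1}{2}\right) \left(-1\right) = \frac{1}{2}$)
$4 t{\left(0 \right)} 2 = 4 \cdot \frac{1}{2} \cdot 2 = 2 \cdot 2 = 4$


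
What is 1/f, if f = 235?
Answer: 1/235 ≈ 0.0042553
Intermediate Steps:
1/f = 1/235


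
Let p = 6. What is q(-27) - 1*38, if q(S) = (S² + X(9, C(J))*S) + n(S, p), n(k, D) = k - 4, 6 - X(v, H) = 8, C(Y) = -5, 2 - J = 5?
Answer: 714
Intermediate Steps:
J = -3 (J = 2 - 1*5 = 2 - 5 = -3)
X(v, H) = -2 (X(v, H) = 6 - 1*8 = 6 - 8 = -2)
n(k, D) = -4 + k
q(S) = -4 + S² - S (q(S) = (S² - 2*S) + (-4 + S) = -4 + S² - S)
q(-27) - 1*38 = (-4 + (-27)² - 1*(-27)) - 1*38 = (-4 + 729 + 27) - 38 = 752 - 38 = 714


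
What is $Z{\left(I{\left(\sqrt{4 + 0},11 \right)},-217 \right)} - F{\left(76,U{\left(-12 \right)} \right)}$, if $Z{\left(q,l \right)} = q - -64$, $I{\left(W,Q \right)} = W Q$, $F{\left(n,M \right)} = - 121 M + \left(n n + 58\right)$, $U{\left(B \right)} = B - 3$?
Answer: $-7563$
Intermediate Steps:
$U{\left(B \right)} = -3 + B$
$F{\left(n,M \right)} = 58 + n^{2} - 121 M$ ($F{\left(n,M \right)} = - 121 M + \left(n^{2} + 58\right) = - 121 M + \left(58 + n^{2}\right) = 58 + n^{2} - 121 M$)
$I{\left(W,Q \right)} = Q W$
$Z{\left(q,l \right)} = 64 + q$ ($Z{\left(q,l \right)} = q + 64 = 64 + q$)
$Z{\left(I{\left(\sqrt{4 + 0},11 \right)},-217 \right)} - F{\left(76,U{\left(-12 \right)} \right)} = \left(64 + 11 \sqrt{4 + 0}\right) - \left(58 + 76^{2} - 121 \left(-3 - 12\right)\right) = \left(64 + 11 \sqrt{4}\right) - \left(58 + 5776 - -1815\right) = \left(64 + 11 \cdot 2\right) - \left(58 + 5776 + 1815\right) = \left(64 + 22\right) - 7649 = 86 - 7649 = -7563$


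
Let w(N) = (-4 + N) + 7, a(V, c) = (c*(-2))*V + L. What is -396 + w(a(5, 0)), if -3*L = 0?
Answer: -393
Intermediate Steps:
L = 0 (L = -1/3*0 = 0)
a(V, c) = -2*V*c (a(V, c) = (c*(-2))*V + 0 = (-2*c)*V + 0 = -2*V*c + 0 = -2*V*c)
w(N) = 3 + N
-396 + w(a(5, 0)) = -396 + (3 - 2*5*0) = -396 + (3 + 0) = -396 + 3 = -393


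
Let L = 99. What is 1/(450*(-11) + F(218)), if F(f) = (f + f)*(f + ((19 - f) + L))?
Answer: 1/46498 ≈ 2.1506e-5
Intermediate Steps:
F(f) = 236*f (F(f) = (f + f)*(f + ((19 - f) + 99)) = (2*f)*(f + (118 - f)) = (2*f)*118 = 236*f)
1/(450*(-11) + F(218)) = 1/(450*(-11) + 236*218) = 1/(-4950 + 51448) = 1/46498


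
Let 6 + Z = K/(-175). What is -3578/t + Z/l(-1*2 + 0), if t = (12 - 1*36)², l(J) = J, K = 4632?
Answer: 505133/50400 ≈ 10.022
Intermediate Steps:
t = 576 (t = (12 - 36)² = (-24)² = 576)
Z = -5682/175 (Z = -6 + 4632/(-175) = -6 + 4632*(-1/175) = -6 - 4632/175 = -5682/175 ≈ -32.469)
-3578/t + Z/l(-1*2 + 0) = -3578/576 - 5682/(175*(-1*2 + 0)) = -3578*1/576 - 5682/(175*(-2 + 0)) = -1789/288 - 5682/175/(-2) = -1789/288 - 5682/175*(-½) = -1789/288 + 2841/175 = 505133/50400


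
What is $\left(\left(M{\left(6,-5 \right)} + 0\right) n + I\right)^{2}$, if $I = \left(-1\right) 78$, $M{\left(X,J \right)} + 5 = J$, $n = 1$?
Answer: $7744$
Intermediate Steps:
$M{\left(X,J \right)} = -5 + J$
$I = -78$
$\left(\left(M{\left(6,-5 \right)} + 0\right) n + I\right)^{2} = \left(\left(\left(-5 - 5\right) + 0\right) 1 - 78\right)^{2} = \left(\left(-10 + 0\right) 1 - 78\right)^{2} = \left(\left(-10\right) 1 - 78\right)^{2} = \left(-10 - 78\right)^{2} = \left(-88\right)^{2} = 7744$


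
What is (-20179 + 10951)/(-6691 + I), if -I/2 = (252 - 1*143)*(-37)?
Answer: -9228/1375 ≈ -6.7113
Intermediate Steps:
I = 8066 (I = -2*(252 - 1*143)*(-37) = -2*(252 - 143)*(-37) = -218*(-37) = -2*(-4033) = 8066)
(-20179 + 10951)/(-6691 + I) = (-20179 + 10951)/(-6691 + 8066) = -9228/1375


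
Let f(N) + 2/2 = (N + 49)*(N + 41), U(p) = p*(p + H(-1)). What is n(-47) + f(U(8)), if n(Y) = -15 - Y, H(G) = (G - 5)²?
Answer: 157624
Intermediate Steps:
H(G) = (-5 + G)²
U(p) = p*(36 + p) (U(p) = p*(p + (-5 - 1)²) = p*(p + (-6)²) = p*(p + 36) = p*(36 + p))
f(N) = -1 + (41 + N)*(49 + N) (f(N) = -1 + (N + 49)*(N + 41) = -1 + (49 + N)*(41 + N) = -1 + (41 + N)*(49 + N))
n(-47) + f(U(8)) = (-15 - 1*(-47)) + (2008 + (8*(36 + 8))² + 90*(8*(36 + 8))) = (-15 + 47) + (2008 + (8*44)² + 90*(8*44)) = 32 + (2008 + 352² + 90*352) = 32 + (2008 + 123904 + 31680) = 32 + 157592 = 157624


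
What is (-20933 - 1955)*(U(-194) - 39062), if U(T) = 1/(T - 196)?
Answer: 174339967364/195 ≈ 8.9405e+8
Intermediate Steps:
U(T) = 1/(-196 + T)
(-20933 - 1955)*(U(-194) - 39062) = (-20933 - 1955)*(1/(-196 - 194) - 39062) = -22888*(1/(-390) - 39062) = -22888*(-1/390 - 39062) = -22888*(-15234181/390) = 174339967364/195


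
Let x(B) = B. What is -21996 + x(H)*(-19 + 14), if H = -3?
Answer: -21981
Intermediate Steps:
-21996 + x(H)*(-19 + 14) = -21996 - 3*(-19 + 14) = -21996 - 3*(-5) = -21996 + 15 = -21981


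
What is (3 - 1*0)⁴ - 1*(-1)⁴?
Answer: 80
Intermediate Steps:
(3 - 1*0)⁴ - 1*(-1)⁴ = (3 + 0)⁴ - 1*1 = 3⁴ - 1 = 81 - 1 = 80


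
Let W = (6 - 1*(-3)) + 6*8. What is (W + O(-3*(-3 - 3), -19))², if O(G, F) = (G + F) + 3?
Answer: 3481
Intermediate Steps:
O(G, F) = 3 + F + G (O(G, F) = (F + G) + 3 = 3 + F + G)
W = 57 (W = (6 + 3) + 48 = 9 + 48 = 57)
(W + O(-3*(-3 - 3), -19))² = (57 + (3 - 19 - 3*(-3 - 3)))² = (57 + (3 - 19 - 3*(-6)))² = (57 + (3 - 19 + 18))² = (57 + 2)² = 59² = 3481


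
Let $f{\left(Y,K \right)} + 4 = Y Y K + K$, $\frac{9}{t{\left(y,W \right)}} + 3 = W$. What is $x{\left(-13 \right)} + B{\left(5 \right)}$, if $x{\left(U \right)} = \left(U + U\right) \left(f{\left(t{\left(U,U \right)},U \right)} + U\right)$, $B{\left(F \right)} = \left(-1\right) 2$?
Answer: $\frac{113273}{128} \approx 884.95$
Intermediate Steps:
$t{\left(y,W \right)} = \frac{9}{-3 + W}$
$f{\left(Y,K \right)} = -4 + K + K Y^{2}$ ($f{\left(Y,K \right)} = -4 + \left(Y Y K + K\right) = -4 + \left(Y^{2} K + K\right) = -4 + \left(K Y^{2} + K\right) = -4 + \left(K + K Y^{2}\right) = -4 + K + K Y^{2}$)
$B{\left(F \right)} = -2$
$x{\left(U \right)} = 2 U \left(-4 + 2 U + \frac{81 U}{\left(-3 + U\right)^{2}}\right)$ ($x{\left(U \right)} = \left(U + U\right) \left(\left(-4 + U + U \left(\frac{9}{-3 + U}\right)^{2}\right) + U\right) = 2 U \left(\left(-4 + U + U \frac{81}{\left(-3 + U\right)^{2}}\right) + U\right) = 2 U \left(\left(-4 + U + \frac{81 U}{\left(-3 + U\right)^{2}}\right) + U\right) = 2 U \left(-4 + 2 U + \frac{81 U}{\left(-3 + U\right)^{2}}\right)$)
$x{\left(-13 \right)} + B{\left(5 \right)} = \left(\left(-8\right) \left(-13\right) + 4 \left(-13\right)^{2} + \frac{162 \left(-13\right)^{2}}{\left(-3 - 13\right)^{2}}\right) - 2 = \left(104 + 4 \cdot 169 + 162 \cdot 169 \cdot \frac{1}{256}\right) - 2 = \left(104 + 676 + 162 \cdot 169 \cdot \frac{1}{256}\right) - 2 = \left(104 + 676 + \frac{13689}{128}\right) - 2 = \frac{113529}{128} - 2 = \frac{113273}{128}$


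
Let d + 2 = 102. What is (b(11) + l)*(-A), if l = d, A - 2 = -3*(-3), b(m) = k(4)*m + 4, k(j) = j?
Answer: -1628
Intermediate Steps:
d = 100 (d = -2 + 102 = 100)
b(m) = 4 + 4*m (b(m) = 4*m + 4 = 4 + 4*m)
A = 11 (A = 2 - 3*(-3) = 2 + 9 = 11)
l = 100
(b(11) + l)*(-A) = ((4 + 4*11) + 100)*(-1*11) = ((4 + 44) + 100)*(-11) = (48 + 100)*(-11) = 148*(-11) = -1628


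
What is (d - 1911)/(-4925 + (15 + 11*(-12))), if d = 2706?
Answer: -795/5042 ≈ -0.15768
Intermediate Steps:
(d - 1911)/(-4925 + (15 + 11*(-12))) = (2706 - 1911)/(-4925 + (15 + 11*(-12))) = 795/(-4925 + (15 - 132)) = 795/(-4925 - 117) = 795/(-5042) = 795*(-1/5042) = -795/5042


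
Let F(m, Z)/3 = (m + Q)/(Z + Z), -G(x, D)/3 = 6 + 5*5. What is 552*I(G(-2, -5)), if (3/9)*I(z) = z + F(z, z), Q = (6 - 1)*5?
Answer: -4717944/31 ≈ -1.5219e+5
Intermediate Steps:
G(x, D) = -93 (G(x, D) = -3*(6 + 5*5) = -3*(6 + 25) = -3*31 = -93)
Q = 25 (Q = 5*5 = 25)
F(m, Z) = 3*(25 + m)/(2*Z) (F(m, Z) = 3*((m + 25)/(Z + Z)) = 3*((25 + m)/((2*Z))) = 3*((25 + m)*(1/(2*Z))) = 3*((25 + m)/(2*Z)) = 3*(25 + m)/(2*Z))
I(z) = 3*z + 9*(25 + z)/(2*z) (I(z) = 3*(z + 3*(25 + z)/(2*z)) = 3*z + 9*(25 + z)/(2*z))
552*I(G(-2, -5)) = 552*(9/2 + 3*(-93) + (225/2)/(-93)) = 552*(9/2 - 279 + (225/2)*(-1/93)) = 552*(9/2 - 279 - 75/62) = 552*(-8547/31) = -4717944/31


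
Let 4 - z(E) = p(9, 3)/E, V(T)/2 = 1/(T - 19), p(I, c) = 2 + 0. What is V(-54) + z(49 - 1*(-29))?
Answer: 11237/2847 ≈ 3.9470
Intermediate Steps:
p(I, c) = 2
V(T) = 2/(-19 + T) (V(T) = 2/(T - 19) = 2/(-19 + T))
z(E) = 4 - 2/E
V(-54) + z(49 - 1*(-29)) = 2/(-19 - 54) + (4 - 2/(49 - 1*(-29))) = 2/(-73) + (4 - 2/(49 + 29)) = 2*(-1/73) + (4 - 2/78) = -2/73 + (4 - 2*1/78) = -2/73 + (4 - 1/39) = -2/73 + 155/39 = 11237/2847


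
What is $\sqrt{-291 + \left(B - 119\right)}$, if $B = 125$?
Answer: $i \sqrt{285} \approx 16.882 i$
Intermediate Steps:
$\sqrt{-291 + \left(B - 119\right)} = \sqrt{-291 + \left(125 - 119\right)} = \sqrt{-291 + 6} = \sqrt{-285} = i \sqrt{285}$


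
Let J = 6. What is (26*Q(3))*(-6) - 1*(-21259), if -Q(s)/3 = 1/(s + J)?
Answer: 21311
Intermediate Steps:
Q(s) = -3/(6 + s) (Q(s) = -3/(s + 6) = -3/(6 + s))
(26*Q(3))*(-6) - 1*(-21259) = (26*(-3/(6 + 3)))*(-6) - 1*(-21259) = (26*(-3/9))*(-6) + 21259 = (26*(-3*⅑))*(-6) + 21259 = (26*(-⅓))*(-6) + 21259 = -26/3*(-6) + 21259 = 52 + 21259 = 21311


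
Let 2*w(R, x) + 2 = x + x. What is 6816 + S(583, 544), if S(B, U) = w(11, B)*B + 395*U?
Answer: 561002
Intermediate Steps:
w(R, x) = -1 + x (w(R, x) = -1 + (x + x)/2 = -1 + (2*x)/2 = -1 + x)
S(B, U) = 395*U + B*(-1 + B) (S(B, U) = (-1 + B)*B + 395*U = B*(-1 + B) + 395*U = 395*U + B*(-1 + B))
6816 + S(583, 544) = 6816 + (395*544 + 583*(-1 + 583)) = 6816 + (214880 + 583*582) = 6816 + (214880 + 339306) = 6816 + 554186 = 561002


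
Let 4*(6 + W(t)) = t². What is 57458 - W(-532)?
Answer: -13292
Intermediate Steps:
W(t) = -6 + t²/4
57458 - W(-532) = 57458 - (-6 + (¼)*(-532)²) = 57458 - (-6 + (¼)*283024) = 57458 - (-6 + 70756) = 57458 - 1*70750 = 57458 - 70750 = -13292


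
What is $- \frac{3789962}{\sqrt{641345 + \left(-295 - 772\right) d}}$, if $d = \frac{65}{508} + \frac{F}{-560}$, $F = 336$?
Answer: $- \frac{7579924 \sqrt{1035237726955}}{1630295633} \approx -4730.6$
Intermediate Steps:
$d = - \frac{1199}{2540}$ ($d = \frac{65}{508} + \frac{336}{-560} = 65 \cdot \frac{1}{508} + 336 \left(- \frac{1}{560}\right) = \frac{65}{508} - \frac{3}{5} = - \frac{1199}{2540} \approx -0.47205$)
$- \frac{3789962}{\sqrt{641345 + \left(-295 - 772\right) d}} = - \frac{3789962}{\sqrt{641345 + \left(-295 - 772\right) \left(- \frac{1199}{2540}\right)}} = - \frac{3789962}{\sqrt{641345 - - \frac{1279333}{2540}}} = - \frac{3789962}{\sqrt{641345 + \frac{1279333}{2540}}} = - \frac{3789962}{\sqrt{\frac{1630295633}{2540}}} = - \frac{3789962}{\frac{1}{1270} \sqrt{1035237726955}} = - 3789962 \frac{2 \sqrt{1035237726955}}{1630295633} = - \frac{7579924 \sqrt{1035237726955}}{1630295633}$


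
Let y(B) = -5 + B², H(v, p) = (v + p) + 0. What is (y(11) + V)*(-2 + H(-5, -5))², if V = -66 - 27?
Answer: 3312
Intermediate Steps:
H(v, p) = p + v (H(v, p) = (p + v) + 0 = p + v)
V = -93
(y(11) + V)*(-2 + H(-5, -5))² = ((-5 + 11²) - 93)*(-2 + (-5 - 5))² = ((-5 + 121) - 93)*(-2 - 10)² = (116 - 93)*(-12)² = 23*144 = 3312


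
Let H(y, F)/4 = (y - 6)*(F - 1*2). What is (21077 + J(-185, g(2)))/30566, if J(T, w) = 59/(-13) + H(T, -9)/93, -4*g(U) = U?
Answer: 12792929/18477147 ≈ 0.69236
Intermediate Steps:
g(U) = -U/4
H(y, F) = 4*(-6 + y)*(-2 + F) (H(y, F) = 4*((y - 6)*(F - 1*2)) = 4*((-6 + y)*(F - 2)) = 4*((-6 + y)*(-2 + F)) = 4*(-6 + y)*(-2 + F))
J(T, w) = -685/403 - 44*T/93 (J(T, w) = 59/(-13) + (48 - 24*(-9) - 8*T + 4*(-9)*T)/93 = 59*(-1/13) + (48 + 216 - 8*T - 36*T)*(1/93) = -59/13 + (264 - 44*T)*(1/93) = -59/13 + (88/31 - 44*T/93) = -685/403 - 44*T/93)
(21077 + J(-185, g(2)))/30566 = (21077 + (-685/403 - 44/93*(-185)))/30566 = (21077 + (-685/403 + 8140/93))*(1/30566) = (21077 + 103765/1209)*(1/30566) = (25585858/1209)*(1/30566) = 12792929/18477147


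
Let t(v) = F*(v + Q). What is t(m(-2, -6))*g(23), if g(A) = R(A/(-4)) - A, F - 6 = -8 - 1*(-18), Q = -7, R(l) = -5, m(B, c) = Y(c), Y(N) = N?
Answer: 5824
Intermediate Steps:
m(B, c) = c
F = 16 (F = 6 + (-8 - 1*(-18)) = 6 + (-8 + 18) = 6 + 10 = 16)
g(A) = -5 - A
t(v) = -112 + 16*v (t(v) = 16*(v - 7) = 16*(-7 + v) = -112 + 16*v)
t(m(-2, -6))*g(23) = (-112 + 16*(-6))*(-5 - 1*23) = (-112 - 96)*(-5 - 23) = -208*(-28) = 5824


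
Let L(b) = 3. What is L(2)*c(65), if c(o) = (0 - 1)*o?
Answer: -195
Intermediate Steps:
c(o) = -o
L(2)*c(65) = 3*(-1*65) = 3*(-65) = -195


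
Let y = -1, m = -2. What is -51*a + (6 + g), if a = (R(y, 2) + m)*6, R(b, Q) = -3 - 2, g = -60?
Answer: 2088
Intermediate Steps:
R(b, Q) = -5
a = -42 (a = (-5 - 2)*6 = -7*6 = -42)
-51*a + (6 + g) = -51*(-42) + (6 - 60) = 2142 - 54 = 2088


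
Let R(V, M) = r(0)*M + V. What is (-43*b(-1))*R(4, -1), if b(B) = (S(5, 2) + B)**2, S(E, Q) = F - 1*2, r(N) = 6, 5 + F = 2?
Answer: 3096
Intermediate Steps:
F = -3 (F = -5 + 2 = -3)
S(E, Q) = -5 (S(E, Q) = -3 - 1*2 = -3 - 2 = -5)
R(V, M) = V + 6*M (R(V, M) = 6*M + V = V + 6*M)
b(B) = (-5 + B)**2
(-43*b(-1))*R(4, -1) = (-43*(-5 - 1)**2)*(4 + 6*(-1)) = (-43*(-6)**2)*(4 - 6) = -43*36*(-2) = -1548*(-2) = 3096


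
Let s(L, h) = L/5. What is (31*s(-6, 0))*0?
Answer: 0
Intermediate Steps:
s(L, h) = L/5 (s(L, h) = L*(⅕) = L/5)
(31*s(-6, 0))*0 = (31*((⅕)*(-6)))*0 = (31*(-6/5))*0 = -186/5*0 = 0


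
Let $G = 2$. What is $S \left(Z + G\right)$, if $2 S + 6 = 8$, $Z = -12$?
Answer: $-10$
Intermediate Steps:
$S = 1$ ($S = -3 + \frac{1}{2} \cdot 8 = -3 + 4 = 1$)
$S \left(Z + G\right) = 1 \left(-12 + 2\right) = 1 \left(-10\right) = -10$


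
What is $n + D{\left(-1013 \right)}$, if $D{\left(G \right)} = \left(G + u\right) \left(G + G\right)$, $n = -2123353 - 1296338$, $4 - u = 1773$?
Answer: $2216641$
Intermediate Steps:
$u = -1769$ ($u = 4 - 1773 = -1769$)
$n = -3419691$
$D{\left(G \right)} = 2 G \left(-1769 + G\right)$ ($D{\left(G \right)} = \left(G - 1769\right) \left(G + G\right) = \left(-1769 + G\right) 2 G = 2 G \left(-1769 + G\right)$)
$n + D{\left(-1013 \right)} = -3419691 + 2 \left(-1013\right) \left(-1769 - 1013\right) = -3419691 + 2 \left(-1013\right) \left(-2782\right) = -3419691 + 5636332 = 2216641$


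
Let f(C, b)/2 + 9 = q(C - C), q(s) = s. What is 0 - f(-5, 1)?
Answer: 18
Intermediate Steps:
f(C, b) = -18 (f(C, b) = -18 + 2*(C - C) = -18 + 2*0 = -18 + 0 = -18)
0 - f(-5, 1) = 0 - 1*(-18) = 0 + 18 = 18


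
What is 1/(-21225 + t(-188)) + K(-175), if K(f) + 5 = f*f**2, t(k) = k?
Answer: -114760403941/21413 ≈ -5.3594e+6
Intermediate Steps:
K(f) = -5 + f**3 (K(f) = -5 + f*f**2 = -5 + f**3)
1/(-21225 + t(-188)) + K(-175) = 1/(-21225 - 188) + (-5 + (-175)**3) = 1/(-21413) + (-5 - 5359375) = -1/21413 - 5359380 = -114760403941/21413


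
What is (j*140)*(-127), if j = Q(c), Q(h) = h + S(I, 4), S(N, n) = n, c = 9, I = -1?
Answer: -231140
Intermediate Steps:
Q(h) = 4 + h (Q(h) = h + 4 = 4 + h)
j = 13 (j = 4 + 9 = 13)
(j*140)*(-127) = (13*140)*(-127) = 1820*(-127) = -231140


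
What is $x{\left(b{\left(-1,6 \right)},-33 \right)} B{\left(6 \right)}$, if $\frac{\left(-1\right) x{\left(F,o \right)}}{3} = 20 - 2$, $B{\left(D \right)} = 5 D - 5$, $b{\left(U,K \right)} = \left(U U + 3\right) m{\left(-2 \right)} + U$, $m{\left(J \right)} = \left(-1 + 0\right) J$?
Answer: $-1350$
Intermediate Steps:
$m{\left(J \right)} = - J$
$b{\left(U,K \right)} = 6 + U + 2 U^{2}$ ($b{\left(U,K \right)} = \left(U U + 3\right) \left(\left(-1\right) \left(-2\right)\right) + U = \left(U^{2} + 3\right) 2 + U = \left(3 + U^{2}\right) 2 + U = \left(6 + 2 U^{2}\right) + U = 6 + U + 2 U^{2}$)
$B{\left(D \right)} = -5 + 5 D$
$x{\left(F,o \right)} = -54$ ($x{\left(F,o \right)} = - 3 \left(20 - 2\right) = \left(-3\right) 18 = -54$)
$x{\left(b{\left(-1,6 \right)},-33 \right)} B{\left(6 \right)} = - 54 \left(-5 + 5 \cdot 6\right) = - 54 \left(-5 + 30\right) = \left(-54\right) 25 = -1350$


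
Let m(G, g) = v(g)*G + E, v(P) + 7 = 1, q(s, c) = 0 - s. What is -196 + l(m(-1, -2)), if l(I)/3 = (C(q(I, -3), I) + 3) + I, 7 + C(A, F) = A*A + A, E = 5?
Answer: 155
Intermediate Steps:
q(s, c) = -s
v(P) = -6 (v(P) = -7 + 1 = -6)
C(A, F) = -7 + A + A² (C(A, F) = -7 + (A*A + A) = -7 + (A² + A) = -7 + (A + A²) = -7 + A + A²)
m(G, g) = 5 - 6*G (m(G, g) = -6*G + 5 = 5 - 6*G)
l(I) = -12 + 3*I² (l(I) = 3*(((-7 - I + (-I)²) + 3) + I) = 3*(((-7 - I + I²) + 3) + I) = 3*(((-7 + I² - I) + 3) + I) = 3*((-4 + I² - I) + I) = 3*(-4 + I²) = -12 + 3*I²)
-196 + l(m(-1, -2)) = -196 + (-12 + 3*(5 - 6*(-1))²) = -196 + (-12 + 3*(5 + 6)²) = -196 + (-12 + 3*11²) = -196 + (-12 + 3*121) = -196 + (-12 + 363) = -196 + 351 = 155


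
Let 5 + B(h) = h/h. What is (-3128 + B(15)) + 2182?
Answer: -950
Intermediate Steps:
B(h) = -4 (B(h) = -5 + h/h = -5 + 1 = -4)
(-3128 + B(15)) + 2182 = (-3128 - 4) + 2182 = -3132 + 2182 = -950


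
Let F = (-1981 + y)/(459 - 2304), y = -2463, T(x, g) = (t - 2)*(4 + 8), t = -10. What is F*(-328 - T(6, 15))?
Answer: -817696/1845 ≈ -443.20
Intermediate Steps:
T(x, g) = -144 (T(x, g) = (-10 - 2)*(4 + 8) = -12*12 = -144)
F = 4444/1845 (F = (-1981 - 2463)/(459 - 2304) = -4444/(-1845) = -4444*(-1/1845) = 4444/1845 ≈ 2.4087)
F*(-328 - T(6, 15)) = 4444*(-328 - 1*(-144))/1845 = 4444*(-328 + 144)/1845 = (4444/1845)*(-184) = -817696/1845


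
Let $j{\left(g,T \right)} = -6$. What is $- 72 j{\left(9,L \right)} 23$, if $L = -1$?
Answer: $9936$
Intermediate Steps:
$- 72 j{\left(9,L \right)} 23 = \left(-72\right) \left(-6\right) 23 = 432 \cdot 23 = 9936$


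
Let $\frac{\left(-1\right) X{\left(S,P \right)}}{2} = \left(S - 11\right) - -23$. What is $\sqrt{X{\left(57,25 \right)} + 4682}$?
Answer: $8 \sqrt{71} \approx 67.409$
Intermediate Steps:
$X{\left(S,P \right)} = -24 - 2 S$ ($X{\left(S,P \right)} = - 2 \left(\left(S - 11\right) - -23\right) = - 2 \left(\left(-11 + S\right) + 23\right) = - 2 \left(12 + S\right) = -24 - 2 S$)
$\sqrt{X{\left(57,25 \right)} + 4682} = \sqrt{\left(-24 - 114\right) + 4682} = \sqrt{-138 + 4682} = \sqrt{4544} = 8 \sqrt{71}$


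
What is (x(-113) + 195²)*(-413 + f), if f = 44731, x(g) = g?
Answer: 1680184016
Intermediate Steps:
(x(-113) + 195²)*(-413 + f) = (-113 + 195²)*(-413 + 44731) = (-113 + 38025)*44318 = 37912*44318 = 1680184016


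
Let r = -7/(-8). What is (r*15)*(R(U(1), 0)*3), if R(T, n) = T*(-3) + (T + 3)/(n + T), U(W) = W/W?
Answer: 315/8 ≈ 39.375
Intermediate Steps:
U(W) = 1
R(T, n) = -3*T + (3 + T)/(T + n)
r = 7/8 (r = -7*(-⅛) = 7/8 ≈ 0.87500)
(r*15)*(R(U(1), 0)*3) = ((7/8)*15)*(((3 + 1 - 3*1² - 3*1*0)/(1 + 0))*3) = 105*(((3 + 1 - 3*1 + 0)/1)*3)/8 = 105*((1*(3 + 1 - 3 + 0))*3)/8 = 105*((1*1)*3)/8 = 105*(1*3)/8 = (105/8)*3 = 315/8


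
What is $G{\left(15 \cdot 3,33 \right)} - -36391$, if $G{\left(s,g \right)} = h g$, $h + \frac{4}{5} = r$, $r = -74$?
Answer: $\frac{169613}{5} \approx 33923.0$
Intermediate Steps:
$h = - \frac{374}{5}$ ($h = - \frac{4}{5} - 74 = - \frac{374}{5} \approx -74.8$)
$G{\left(s,g \right)} = - \frac{374 g}{5}$
$G{\left(15 \cdot 3,33 \right)} - -36391 = \left(- \frac{374}{5}\right) 33 - -36391 = - \frac{12342}{5} + 36391 = \frac{169613}{5}$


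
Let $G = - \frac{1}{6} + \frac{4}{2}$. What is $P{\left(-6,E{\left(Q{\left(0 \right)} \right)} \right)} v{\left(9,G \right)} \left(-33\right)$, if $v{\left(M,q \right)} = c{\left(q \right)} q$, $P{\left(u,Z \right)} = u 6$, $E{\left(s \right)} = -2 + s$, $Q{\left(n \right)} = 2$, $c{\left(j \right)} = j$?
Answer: $3993$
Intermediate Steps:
$G = \frac{11}{6}$ ($G = \left(-1\right) \frac{1}{6} + 4 \cdot \frac{1}{2} = - \frac{1}{6} + 2 = \frac{11}{6} \approx 1.8333$)
$P{\left(u,Z \right)} = 6 u$
$v{\left(M,q \right)} = q^{2}$ ($v{\left(M,q \right)} = q q = q^{2}$)
$P{\left(-6,E{\left(Q{\left(0 \right)} \right)} \right)} v{\left(9,G \right)} \left(-33\right) = 6 \left(-6\right) \left(\frac{11}{6}\right)^{2} \left(-33\right) = \left(-36\right) \frac{121}{36} \left(-33\right) = \left(-121\right) \left(-33\right) = 3993$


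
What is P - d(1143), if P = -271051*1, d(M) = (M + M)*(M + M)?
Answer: -5496847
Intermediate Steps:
d(M) = 4*M² (d(M) = (2*M)*(2*M) = 4*M²)
P = -271051
P - d(1143) = -271051 - 4*1143² = -271051 - 4*1306449 = -271051 - 1*5225796 = -271051 - 5225796 = -5496847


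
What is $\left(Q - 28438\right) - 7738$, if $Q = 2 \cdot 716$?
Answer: $-34744$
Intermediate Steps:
$Q = 1432$
$\left(Q - 28438\right) - 7738 = \left(1432 - 28438\right) - 7738 = -27006 - 7738 = -34744$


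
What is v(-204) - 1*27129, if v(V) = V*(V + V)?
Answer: 56103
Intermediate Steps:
v(V) = 2*V² (v(V) = V*(2*V) = 2*V²)
v(-204) - 1*27129 = 2*(-204)² - 1*27129 = 2*41616 - 27129 = 83232 - 27129 = 56103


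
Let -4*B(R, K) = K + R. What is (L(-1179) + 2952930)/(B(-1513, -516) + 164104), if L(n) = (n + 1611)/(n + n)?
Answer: 81438696/4539805 ≈ 17.939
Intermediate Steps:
B(R, K) = -K/4 - R/4 (B(R, K) = -(K + R)/4 = -K/4 - R/4)
L(n) = (1611 + n)/(2*n) (L(n) = (1611 + n)/((2*n)) = (1611 + n)*(1/(2*n)) = (1611 + n)/(2*n))
(L(-1179) + 2952930)/(B(-1513, -516) + 164104) = ((½)*(1611 - 1179)/(-1179) + 2952930)/((-¼*(-516) - ¼*(-1513)) + 164104) = ((½)*(-1/1179)*432 + 2952930)/((129 + 1513/4) + 164104) = (-24/131 + 2952930)/(2029/4 + 164104) = 386833806/(131*(658445/4)) = (386833806/131)*(4/658445) = 81438696/4539805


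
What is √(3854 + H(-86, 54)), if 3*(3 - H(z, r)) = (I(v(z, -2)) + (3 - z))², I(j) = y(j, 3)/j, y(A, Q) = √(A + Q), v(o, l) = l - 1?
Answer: 5*√438/3 ≈ 34.881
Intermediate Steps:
v(o, l) = -1 + l
I(j) = √(3 + j)/j (I(j) = √(j + 3)/j = √(3 + j)/j)
H(z, r) = 3 - (3 - z)²/3 (H(z, r) = 3 - (√(3 + (-1 - 2))/(-1 - 2) + (3 - z))²/3 = 3 - (√(3 - 3)/(-3) + (3 - z))²/3 = 3 - (-√0/3 + (3 - z))²/3 = 3 - (-⅓*0 + (3 - z))²/3 = 3 - (0 + (3 - z))²/3 = 3 - (3 - z)²/3)
√(3854 + H(-86, 54)) = √(3854 + (⅓)*(-86)*(6 - 1*(-86))) = √(3854 + (⅓)*(-86)*(6 + 86)) = √(3854 + (⅓)*(-86)*92) = √(3854 - 7912/3) = √(3650/3) = 5*√438/3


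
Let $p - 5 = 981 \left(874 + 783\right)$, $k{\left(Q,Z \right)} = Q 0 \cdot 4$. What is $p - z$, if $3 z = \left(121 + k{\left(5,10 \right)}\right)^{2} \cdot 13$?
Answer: $\frac{4686233}{3} \approx 1.5621 \cdot 10^{6}$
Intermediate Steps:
$k{\left(Q,Z \right)} = 0$ ($k{\left(Q,Z \right)} = 0 \cdot 4 = 0$)
$p = 1625522$ ($p = 5 + 981 \left(874 + 783\right) = 5 + 981 \cdot 1657 = 5 + 1625517 = 1625522$)
$z = \frac{190333}{3}$ ($z = \frac{\left(121 + 0\right)^{2} \cdot 13}{3} = \frac{121^{2} \cdot 13}{3} = \frac{14641 \cdot 13}{3} = \frac{1}{3} \cdot 190333 = \frac{190333}{3} \approx 63444.0$)
$p - z = 1625522 - \frac{190333}{3} = \frac{4686233}{3}$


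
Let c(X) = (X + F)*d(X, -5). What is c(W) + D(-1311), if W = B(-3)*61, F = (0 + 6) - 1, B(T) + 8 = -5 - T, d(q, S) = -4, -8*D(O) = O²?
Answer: -1699361/8 ≈ -2.1242e+5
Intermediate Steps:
D(O) = -O²/8
B(T) = -13 - T (B(T) = -8 + (-5 - T) = -13 - T)
F = 5 (F = 6 - 1 = 5)
W = -610 (W = (-13 - 1*(-3))*61 = (-13 + 3)*61 = -10*61 = -610)
c(X) = -20 - 4*X (c(X) = (X + 5)*(-4) = (5 + X)*(-4) = -20 - 4*X)
c(W) + D(-1311) = (-20 - 4*(-610)) - ⅛*(-1311)² = (-20 + 2440) - ⅛*1718721 = 2420 - 1718721/8 = -1699361/8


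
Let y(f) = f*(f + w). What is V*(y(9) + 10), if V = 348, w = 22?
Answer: 100572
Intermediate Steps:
y(f) = f*(22 + f) (y(f) = f*(f + 22) = f*(22 + f))
V*(y(9) + 10) = 348*(9*(22 + 9) + 10) = 348*(9*31 + 10) = 348*(279 + 10) = 348*289 = 100572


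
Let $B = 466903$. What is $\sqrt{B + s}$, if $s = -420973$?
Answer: $\sqrt{45930} \approx 214.31$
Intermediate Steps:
$\sqrt{B + s} = \sqrt{466903 - 420973} = \sqrt{45930}$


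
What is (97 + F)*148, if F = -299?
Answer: -29896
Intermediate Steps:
(97 + F)*148 = (97 - 299)*148 = -202*148 = -29896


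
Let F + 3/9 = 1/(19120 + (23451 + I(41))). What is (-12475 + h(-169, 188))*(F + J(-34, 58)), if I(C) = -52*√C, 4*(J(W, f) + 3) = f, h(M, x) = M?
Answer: -767593597521770/5436537531 - 657488*√41/1812179177 ≈ -1.4119e+5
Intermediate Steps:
J(W, f) = -3 + f/4
F = -⅓ + 1/(42571 - 52*√41) (F = -⅓ + 1/(19120 + (23451 - 52*√41)) = -⅓ + 1/(42571 - 52*√41) ≈ -0.33331)
(-12475 + h(-169, 188))*(F + J(-34, 58)) = (-12475 - 169)*((-1812051464/5436537531 + 52*√41/1812179177) + (-3 + (¼)*58)) = -12644*((-1812051464/5436537531 + 52*√41/1812179177) + (-3 + 29/2)) = -12644*((-1812051464/5436537531 + 52*√41/1812179177) + 23/2) = -12644*(121416260285/10873075062 + 52*√41/1812179177) = -767593597521770/5436537531 - 657488*√41/1812179177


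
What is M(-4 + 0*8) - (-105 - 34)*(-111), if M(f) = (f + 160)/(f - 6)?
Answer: -77223/5 ≈ -15445.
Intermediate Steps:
M(f) = (160 + f)/(-6 + f)
M(-4 + 0*8) - (-105 - 34)*(-111) = (160 + (-4 + 0*8))/(-6 + (-4 + 0*8)) - (-105 - 34)*(-111) = (160 + (-4 + 0))/(-6 + (-4 + 0)) - (-139)*(-111) = (160 - 4)/(-6 - 4) - 1*15429 = 156/(-10) - 15429 = -⅒*156 - 15429 = -78/5 - 15429 = -77223/5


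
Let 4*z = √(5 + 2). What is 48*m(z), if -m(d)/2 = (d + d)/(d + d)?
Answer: -96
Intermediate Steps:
z = √7/4 (z = √(5 + 2)/4 = √7/4 ≈ 0.66144)
m(d) = -2 (m(d) = -2*(d + d)/(d + d) = -2*2*d/(2*d) = -2*2*d*1/(2*d) = -2*1 = -2)
48*m(z) = 48*(-2) = -96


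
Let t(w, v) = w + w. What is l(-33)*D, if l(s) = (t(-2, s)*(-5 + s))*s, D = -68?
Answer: 341088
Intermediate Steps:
t(w, v) = 2*w
l(s) = s*(20 - 4*s) (l(s) = ((2*(-2))*(-5 + s))*s = (-4*(-5 + s))*s = (20 - 4*s)*s = s*(20 - 4*s))
l(-33)*D = (4*(-33)*(5 - 1*(-33)))*(-68) = (4*(-33)*(5 + 33))*(-68) = (4*(-33)*38)*(-68) = -5016*(-68) = 341088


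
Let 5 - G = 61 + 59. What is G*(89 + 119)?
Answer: -23920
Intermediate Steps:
G = -115 (G = 5 - (61 + 59) = 5 - 1*120 = 5 - 120 = -115)
G*(89 + 119) = -115*(89 + 119) = -115*208 = -23920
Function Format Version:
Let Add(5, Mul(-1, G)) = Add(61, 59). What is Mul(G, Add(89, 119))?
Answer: -23920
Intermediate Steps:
G = -115 (G = Add(5, Mul(-1, Add(61, 59))) = Add(5, Mul(-1, 120)) = Add(5, -120) = -115)
Mul(G, Add(89, 119)) = Mul(-115, Add(89, 119)) = Mul(-115, 208) = -23920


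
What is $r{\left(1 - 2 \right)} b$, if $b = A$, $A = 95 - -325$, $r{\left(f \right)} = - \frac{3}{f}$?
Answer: $1260$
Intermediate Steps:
$A = 420$ ($A = 95 + 325 = 420$)
$b = 420$
$r{\left(1 - 2 \right)} b = - \frac{3}{1 - 2} \cdot 420 = - \frac{3}{-1} \cdot 420 = \left(-3\right) \left(-1\right) 420 = 3 \cdot 420 = 1260$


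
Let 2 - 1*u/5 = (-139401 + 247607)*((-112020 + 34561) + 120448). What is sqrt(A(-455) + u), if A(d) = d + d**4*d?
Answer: I*sqrt(19524262873490) ≈ 4.4186e+6*I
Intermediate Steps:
A(d) = d + d**5
u = -23258338660 (u = 10 - 5*(-139401 + 247607)*((-112020 + 34561) + 120448) = 10 - 541030*(-77459 + 120448) = 10 - 541030*42989 = 10 - 5*4651667734 = 10 - 23258338670 = -23258338660)
sqrt(A(-455) + u) = sqrt((-455 + (-455)**5) - 23258338660) = sqrt((-455 - 19501004534375) - 23258338660) = sqrt(-19501004534830 - 23258338660) = sqrt(-19524262873490) = I*sqrt(19524262873490)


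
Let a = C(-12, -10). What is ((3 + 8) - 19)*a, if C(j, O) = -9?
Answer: 72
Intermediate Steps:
a = -9
((3 + 8) - 19)*a = ((3 + 8) - 19)*(-9) = (11 - 19)*(-9) = -8*(-9) = 72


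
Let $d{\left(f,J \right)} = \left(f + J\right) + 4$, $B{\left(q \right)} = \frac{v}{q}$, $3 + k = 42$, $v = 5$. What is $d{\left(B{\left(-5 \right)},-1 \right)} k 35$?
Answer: $2730$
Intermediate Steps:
$k = 39$ ($k = -3 + 42 = 39$)
$B{\left(q \right)} = \frac{5}{q}$
$d{\left(f,J \right)} = 4 + J + f$ ($d{\left(f,J \right)} = \left(J + f\right) + 4 = 4 + J + f$)
$d{\left(B{\left(-5 \right)},-1 \right)} k 35 = \left(4 - 1 + \frac{5}{-5}\right) 39 \cdot 35 = \left(4 - 1 + 5 \left(- \frac{1}{5}\right)\right) 39 \cdot 35 = \left(4 - 1 - 1\right) 39 \cdot 35 = 2 \cdot 39 \cdot 35 = 78 \cdot 35 = 2730$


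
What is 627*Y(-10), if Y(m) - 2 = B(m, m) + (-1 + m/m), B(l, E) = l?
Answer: -5016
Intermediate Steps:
Y(m) = 2 + m (Y(m) = 2 + (m + (-1 + m/m)) = 2 + (m + (-1 + 1)) = 2 + (m + 0) = 2 + m)
627*Y(-10) = 627*(2 - 10) = 627*(-8) = -5016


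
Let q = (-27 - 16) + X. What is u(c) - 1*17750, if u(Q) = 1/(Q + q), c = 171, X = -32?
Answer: -1703999/96 ≈ -17750.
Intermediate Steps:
q = -75 (q = (-27 - 16) - 32 = -43 - 32 = -75)
u(Q) = 1/(-75 + Q) (u(Q) = 1/(Q - 75) = 1/(-75 + Q))
u(c) - 1*17750 = 1/(-75 + 171) - 1*17750 = 1/96 - 17750 = -1703999/96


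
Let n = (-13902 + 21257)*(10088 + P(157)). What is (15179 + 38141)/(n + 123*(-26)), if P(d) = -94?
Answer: 6665/9187834 ≈ 0.00072542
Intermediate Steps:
n = 73505870 (n = (-13902 + 21257)*(10088 - 94) = 7355*9994 = 73505870)
(15179 + 38141)/(n + 123*(-26)) = (15179 + 38141)/(73505870 + 123*(-26)) = 53320/(73505870 - 3198) = 53320/73502672 = 53320*(1/73502672) = 6665/9187834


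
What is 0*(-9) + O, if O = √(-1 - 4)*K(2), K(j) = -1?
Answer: -I*√5 ≈ -2.2361*I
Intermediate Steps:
O = -I*√5 (O = √(-1 - 4)*(-1) = √(-5)*(-1) = (I*√5)*(-1) = -I*√5 ≈ -2.2361*I)
0*(-9) + O = 0*(-9) - I*√5 = 0 - I*√5 = -I*√5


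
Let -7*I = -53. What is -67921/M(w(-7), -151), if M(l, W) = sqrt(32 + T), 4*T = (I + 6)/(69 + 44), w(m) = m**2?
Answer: -135842*sqrt(80162313)/101343 ≈ -12001.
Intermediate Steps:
I = 53/7 (I = -1/7*(-53) = 53/7 ≈ 7.5714)
T = 95/3164 (T = ((53/7 + 6)/(69 + 44))/4 = ((95/7)/113)/4 = ((95/7)*(1/113))/4 = (1/4)*(95/791) = 95/3164 ≈ 0.030025)
M(l, W) = sqrt(80162313)/1582 (M(l, W) = sqrt(32 + 95/3164) = sqrt(101343/3164) = sqrt(80162313)/1582)
-67921/M(w(-7), -151) = -67921*2*sqrt(80162313)/101343 = -135842*sqrt(80162313)/101343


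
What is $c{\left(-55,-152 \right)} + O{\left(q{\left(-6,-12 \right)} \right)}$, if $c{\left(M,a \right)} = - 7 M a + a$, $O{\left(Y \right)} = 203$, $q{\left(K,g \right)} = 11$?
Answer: $-58469$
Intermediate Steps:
$c{\left(M,a \right)} = a - 7 M a$ ($c{\left(M,a \right)} = - 7 M a + a = a - 7 M a$)
$c{\left(-55,-152 \right)} + O{\left(q{\left(-6,-12 \right)} \right)} = - 152 \left(1 - -385\right) + 203 = - 152 \left(1 + 385\right) + 203 = \left(-152\right) 386 + 203 = -58672 + 203 = -58469$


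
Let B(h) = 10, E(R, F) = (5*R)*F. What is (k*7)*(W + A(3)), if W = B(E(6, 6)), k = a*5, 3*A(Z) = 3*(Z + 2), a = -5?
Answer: -2625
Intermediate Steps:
A(Z) = 2 + Z (A(Z) = (3*(Z + 2))/3 = (3*(2 + Z))/3 = (6 + 3*Z)/3 = 2 + Z)
k = -25 (k = -5*5 = -25)
E(R, F) = 5*F*R
W = 10
(k*7)*(W + A(3)) = (-25*7)*(10 + (2 + 3)) = -175*(10 + 5) = -175*15 = -2625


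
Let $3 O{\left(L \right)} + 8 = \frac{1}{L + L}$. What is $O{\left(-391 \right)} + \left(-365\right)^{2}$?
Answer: $\frac{312539593}{2346} \approx 1.3322 \cdot 10^{5}$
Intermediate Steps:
$O{\left(L \right)} = - \frac{8}{3} + \frac{1}{6 L}$ ($O{\left(L \right)} = - \frac{8}{3} + \frac{1}{3 \left(L + L\right)} = - \frac{8}{3} + \frac{1}{3 \cdot 2 L} = - \frac{8}{3} + \frac{\frac{1}{2} \frac{1}{L}}{3} = - \frac{8}{3} + \frac{1}{6 L}$)
$O{\left(-391 \right)} + \left(-365\right)^{2} = \frac{1 - -6256}{6 \left(-391\right)} + \left(-365\right)^{2} = \frac{1}{6} \left(- \frac{1}{391}\right) \left(1 + 6256\right) + 133225 = \frac{1}{6} \left(- \frac{1}{391}\right) 6257 + 133225 = - \frac{6257}{2346} + 133225 = \frac{312539593}{2346}$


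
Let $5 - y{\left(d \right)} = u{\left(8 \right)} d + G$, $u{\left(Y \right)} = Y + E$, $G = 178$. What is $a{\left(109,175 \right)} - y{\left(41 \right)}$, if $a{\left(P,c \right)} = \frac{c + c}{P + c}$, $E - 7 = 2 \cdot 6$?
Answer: $\frac{181935}{142} \approx 1281.2$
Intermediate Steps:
$E = 19$ ($E = 7 + 2 \cdot 6 = 7 + 12 = 19$)
$u{\left(Y \right)} = 19 + Y$ ($u{\left(Y \right)} = Y + 19 = 19 + Y$)
$a{\left(P,c \right)} = \frac{2 c}{P + c}$
$y{\left(d \right)} = -173 - 27 d$ ($y{\left(d \right)} = 5 - \left(\left(19 + 8\right) d + 178\right) = 5 - \left(27 d + 178\right) = 5 - \left(178 + 27 d\right) = -173 - 27 d$)
$a{\left(109,175 \right)} - y{\left(41 \right)} = 2 \cdot 175 \frac{1}{109 + 175} - \left(-173 - 1107\right) = 2 \cdot 175 \cdot \frac{1}{284} - \left(-173 - 1107\right) = 2 \cdot 175 \cdot \frac{1}{284} - -1280 = \frac{175}{142} + 1280 = \frac{181935}{142}$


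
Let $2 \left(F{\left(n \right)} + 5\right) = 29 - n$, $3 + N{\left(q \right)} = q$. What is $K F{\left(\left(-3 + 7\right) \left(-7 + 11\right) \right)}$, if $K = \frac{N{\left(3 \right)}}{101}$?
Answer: $0$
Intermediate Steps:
$N{\left(q \right)} = -3 + q$
$F{\left(n \right)} = \frac{19}{2} - \frac{n}{2}$ ($F{\left(n \right)} = -5 + \frac{29 - n}{2} = -5 - \left(- \frac{29}{2} + \frac{n}{2}\right) = \frac{19}{2} - \frac{n}{2}$)
$K = 0$ ($K = \frac{-3 + 3}{101} = 0 \cdot \frac{1}{101} = 0$)
$K F{\left(\left(-3 + 7\right) \left(-7 + 11\right) \right)} = 0 \left(\frac{19}{2} - \frac{\left(-3 + 7\right) \left(-7 + 11\right)}{2}\right) = 0 \left(\frac{19}{2} - \frac{4 \cdot 4}{2}\right) = 0 \left(\frac{19}{2} - 8\right) = 0 \cdot \frac{3}{2} = 0$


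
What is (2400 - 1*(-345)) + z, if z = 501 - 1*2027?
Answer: 1219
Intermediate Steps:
z = -1526 (z = 501 - 2027 = -1526)
(2400 - 1*(-345)) + z = (2400 - 1*(-345)) - 1526 = (2400 + 345) - 1526 = 2745 - 1526 = 1219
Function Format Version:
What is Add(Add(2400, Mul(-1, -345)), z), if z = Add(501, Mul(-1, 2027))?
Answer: 1219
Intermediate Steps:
z = -1526 (z = Add(501, -2027) = -1526)
Add(Add(2400, Mul(-1, -345)), z) = Add(Add(2400, Mul(-1, -345)), -1526) = Add(Add(2400, 345), -1526) = Add(2745, -1526) = 1219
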